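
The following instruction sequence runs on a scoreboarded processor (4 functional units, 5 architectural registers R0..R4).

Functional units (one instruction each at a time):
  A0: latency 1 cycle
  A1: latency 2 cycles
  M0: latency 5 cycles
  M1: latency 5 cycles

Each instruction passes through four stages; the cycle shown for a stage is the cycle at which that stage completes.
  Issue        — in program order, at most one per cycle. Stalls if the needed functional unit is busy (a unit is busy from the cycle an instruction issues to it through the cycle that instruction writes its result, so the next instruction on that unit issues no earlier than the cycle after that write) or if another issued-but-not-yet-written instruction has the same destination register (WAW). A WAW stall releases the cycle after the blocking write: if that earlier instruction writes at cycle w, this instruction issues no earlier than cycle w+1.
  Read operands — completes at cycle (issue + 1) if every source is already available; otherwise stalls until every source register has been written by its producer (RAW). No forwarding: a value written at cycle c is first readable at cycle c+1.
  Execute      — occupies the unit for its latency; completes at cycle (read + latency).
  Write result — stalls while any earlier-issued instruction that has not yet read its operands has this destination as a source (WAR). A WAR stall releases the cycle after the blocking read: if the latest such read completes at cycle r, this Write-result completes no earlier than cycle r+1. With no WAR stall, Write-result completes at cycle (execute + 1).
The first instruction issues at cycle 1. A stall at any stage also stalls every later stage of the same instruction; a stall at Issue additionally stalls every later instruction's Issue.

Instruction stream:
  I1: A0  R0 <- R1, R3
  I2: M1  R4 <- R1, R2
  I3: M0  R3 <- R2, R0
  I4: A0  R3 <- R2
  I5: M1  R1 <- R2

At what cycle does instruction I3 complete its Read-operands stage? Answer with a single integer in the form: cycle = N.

cycle = 5

1) issue 1, read 2, done 3, write 4
2) issue 2, read 3, done 8, write 9
3) issue 3, read 5, done 10, write 11  <RAW R0: wait I1 write@4>
4) issue 12, read 13, done 14, write 15  <WAW R3: wait I3 write@11>
5) issue 13, read 14, done 19, write 20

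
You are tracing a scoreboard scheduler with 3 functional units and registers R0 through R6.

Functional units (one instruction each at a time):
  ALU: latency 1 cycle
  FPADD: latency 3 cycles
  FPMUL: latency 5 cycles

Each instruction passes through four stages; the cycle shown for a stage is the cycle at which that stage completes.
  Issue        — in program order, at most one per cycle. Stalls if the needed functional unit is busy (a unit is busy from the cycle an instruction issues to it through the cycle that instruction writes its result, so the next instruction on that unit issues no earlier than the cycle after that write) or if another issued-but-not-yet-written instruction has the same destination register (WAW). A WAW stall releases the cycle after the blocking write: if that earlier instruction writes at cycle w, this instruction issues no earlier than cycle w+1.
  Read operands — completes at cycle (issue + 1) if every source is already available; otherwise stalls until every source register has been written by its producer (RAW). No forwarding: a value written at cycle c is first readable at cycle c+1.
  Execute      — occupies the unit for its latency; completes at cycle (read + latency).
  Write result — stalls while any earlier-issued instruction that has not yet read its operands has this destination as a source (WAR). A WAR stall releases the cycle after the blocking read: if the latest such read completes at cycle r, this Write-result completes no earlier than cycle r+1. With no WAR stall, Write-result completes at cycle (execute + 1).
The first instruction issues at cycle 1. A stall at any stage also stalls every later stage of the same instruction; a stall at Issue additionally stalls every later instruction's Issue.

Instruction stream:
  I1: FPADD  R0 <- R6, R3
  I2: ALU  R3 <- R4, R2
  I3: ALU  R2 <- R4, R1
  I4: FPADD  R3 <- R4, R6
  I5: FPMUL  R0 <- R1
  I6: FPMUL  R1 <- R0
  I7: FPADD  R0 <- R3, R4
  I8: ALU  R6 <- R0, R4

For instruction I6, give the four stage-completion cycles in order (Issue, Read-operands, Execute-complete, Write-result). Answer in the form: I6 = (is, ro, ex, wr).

I1 -> (1, 2, 5, 6)
I2 -> (2, 3, 4, 5)
I3 -> (6, 7, 8, 9)  // struct: ALU busy until I2 writes@5
I4 -> (7, 8, 11, 12)
I5 -> (8, 9, 14, 15)
I6 -> (16, 17, 22, 23)  // struct: FPMUL busy until I5 writes@15
I7 -> (17, 18, 21, 22)
I8 -> (18, 23, 24, 25)  // RAW R0: wait I7 write@22

I6 = (16, 17, 22, 23)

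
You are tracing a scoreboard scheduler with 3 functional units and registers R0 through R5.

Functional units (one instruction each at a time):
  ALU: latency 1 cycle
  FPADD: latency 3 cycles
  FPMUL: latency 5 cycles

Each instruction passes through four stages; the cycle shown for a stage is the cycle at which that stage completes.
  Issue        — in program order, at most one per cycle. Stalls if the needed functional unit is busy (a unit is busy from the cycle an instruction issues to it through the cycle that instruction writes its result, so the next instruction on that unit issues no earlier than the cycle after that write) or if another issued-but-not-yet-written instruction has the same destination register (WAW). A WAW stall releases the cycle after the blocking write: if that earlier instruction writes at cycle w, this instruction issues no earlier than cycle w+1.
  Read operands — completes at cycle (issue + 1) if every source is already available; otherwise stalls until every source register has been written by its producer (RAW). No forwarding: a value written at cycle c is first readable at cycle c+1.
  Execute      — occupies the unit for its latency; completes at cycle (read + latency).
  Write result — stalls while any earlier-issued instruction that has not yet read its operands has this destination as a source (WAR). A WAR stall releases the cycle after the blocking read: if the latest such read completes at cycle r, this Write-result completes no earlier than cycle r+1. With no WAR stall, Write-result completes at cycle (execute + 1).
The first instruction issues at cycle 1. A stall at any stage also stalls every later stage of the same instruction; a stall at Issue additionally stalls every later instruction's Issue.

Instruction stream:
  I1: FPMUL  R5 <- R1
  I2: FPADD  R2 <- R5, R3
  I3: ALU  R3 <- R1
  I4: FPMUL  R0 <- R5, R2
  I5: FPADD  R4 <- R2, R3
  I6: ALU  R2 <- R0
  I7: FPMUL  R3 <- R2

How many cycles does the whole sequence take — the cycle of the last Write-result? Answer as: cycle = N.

c1: I1 dispatched to FPMUL
c2: I1 operands ready; I2 dispatched to FPADD
c3: I3 dispatched to ALU
c4: I3 operands ready
c5: I3 complete
c7: I1 complete
c8: R5←I1
c9: I2 operands ready; I4 dispatched to FPMUL
c10: R3←I3
c12: I2 complete
c13: R2←I2
c14: I4 operands ready; I5 dispatched to FPADD
c15: I5 operands ready; I6 dispatched to ALU
c18: I5 complete
c19: I4 complete; R4←I5
c20: R0←I4
c21: I6 operands ready; I7 dispatched to FPMUL
c22: I6 complete
c23: R2←I6
c24: I7 operands ready
c29: I7 complete
c30: R3←I7

cycle = 30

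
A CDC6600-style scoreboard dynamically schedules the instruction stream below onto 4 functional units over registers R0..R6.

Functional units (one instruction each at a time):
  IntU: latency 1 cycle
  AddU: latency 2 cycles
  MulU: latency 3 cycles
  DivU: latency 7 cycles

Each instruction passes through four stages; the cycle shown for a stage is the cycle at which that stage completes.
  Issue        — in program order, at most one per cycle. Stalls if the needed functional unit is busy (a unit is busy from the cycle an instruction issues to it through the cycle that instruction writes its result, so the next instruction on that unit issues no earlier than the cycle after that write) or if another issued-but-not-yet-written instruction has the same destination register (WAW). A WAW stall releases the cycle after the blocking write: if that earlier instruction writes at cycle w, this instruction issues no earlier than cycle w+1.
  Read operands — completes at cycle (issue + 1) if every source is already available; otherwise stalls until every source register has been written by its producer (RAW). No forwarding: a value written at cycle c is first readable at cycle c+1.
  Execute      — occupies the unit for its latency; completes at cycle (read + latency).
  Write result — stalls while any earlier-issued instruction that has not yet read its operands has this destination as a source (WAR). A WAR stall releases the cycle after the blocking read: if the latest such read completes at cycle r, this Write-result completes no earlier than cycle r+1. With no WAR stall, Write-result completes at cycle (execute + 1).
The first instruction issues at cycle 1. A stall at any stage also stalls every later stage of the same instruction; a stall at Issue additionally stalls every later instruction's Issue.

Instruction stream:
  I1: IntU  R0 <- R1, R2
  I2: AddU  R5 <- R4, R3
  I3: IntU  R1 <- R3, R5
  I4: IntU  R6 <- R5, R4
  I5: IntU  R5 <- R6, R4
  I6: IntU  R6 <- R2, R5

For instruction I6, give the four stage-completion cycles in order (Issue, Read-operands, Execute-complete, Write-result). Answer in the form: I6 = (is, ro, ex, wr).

cycle 1: issue I1 (IntU)
cycle 2: I1 read-ops · issue I2 (AddU)
cycle 3: I1 finished on IntU · I2 read-ops
cycle 4: I1→R0
cycle 5: I2 finished on AddU · issue I3 (IntU)
cycle 6: I2→R5
cycle 7: I3 read-ops
cycle 8: I3 finished on IntU
cycle 9: I3→R1
cycle 10: issue I4 (IntU)
cycle 11: I4 read-ops
cycle 12: I4 finished on IntU
cycle 13: I4→R6
cycle 14: issue I5 (IntU)
cycle 15: I5 read-ops
cycle 16: I5 finished on IntU
cycle 17: I5→R5
cycle 18: issue I6 (IntU)
cycle 19: I6 read-ops
cycle 20: I6 finished on IntU
cycle 21: I6→R6

I6 = (18, 19, 20, 21)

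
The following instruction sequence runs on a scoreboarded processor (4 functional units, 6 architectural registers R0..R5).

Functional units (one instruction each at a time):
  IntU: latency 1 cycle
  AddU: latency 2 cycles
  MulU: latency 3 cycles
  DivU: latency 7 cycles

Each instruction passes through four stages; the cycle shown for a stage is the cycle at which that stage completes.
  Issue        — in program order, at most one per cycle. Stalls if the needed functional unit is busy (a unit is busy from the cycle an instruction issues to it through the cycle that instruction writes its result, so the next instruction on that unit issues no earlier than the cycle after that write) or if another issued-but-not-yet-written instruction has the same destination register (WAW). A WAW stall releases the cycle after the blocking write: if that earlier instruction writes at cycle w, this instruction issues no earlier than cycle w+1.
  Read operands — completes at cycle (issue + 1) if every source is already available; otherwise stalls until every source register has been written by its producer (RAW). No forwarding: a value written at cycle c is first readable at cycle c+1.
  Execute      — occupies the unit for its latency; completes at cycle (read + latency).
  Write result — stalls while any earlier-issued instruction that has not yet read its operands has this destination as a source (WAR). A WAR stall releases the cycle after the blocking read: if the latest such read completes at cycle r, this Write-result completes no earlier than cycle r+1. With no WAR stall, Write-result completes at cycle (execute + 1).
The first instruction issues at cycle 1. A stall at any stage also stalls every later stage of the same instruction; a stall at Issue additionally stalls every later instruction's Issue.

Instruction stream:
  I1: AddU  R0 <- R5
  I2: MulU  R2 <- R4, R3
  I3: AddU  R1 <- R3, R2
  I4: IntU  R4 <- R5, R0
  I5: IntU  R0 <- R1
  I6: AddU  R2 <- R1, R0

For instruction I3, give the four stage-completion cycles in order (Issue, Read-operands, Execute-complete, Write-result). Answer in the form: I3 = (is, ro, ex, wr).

I3 = (6, 8, 10, 11)

I1  is:1  ro:2  ex:4  wr:5
I2  is:2  ro:3  ex:6  wr:7
I3  is:6  ro:8  ex:10  wr:11  — struct: AddU busy until I1 writes@5, RAW R2: wait I2 write@7
I4  is:7  ro:8  ex:9  wr:10
I5  is:11  ro:12  ex:13  wr:14  — struct: IntU busy until I4 writes@10
I6  is:12  ro:15  ex:17  wr:18  — RAW R0: wait I5 write@14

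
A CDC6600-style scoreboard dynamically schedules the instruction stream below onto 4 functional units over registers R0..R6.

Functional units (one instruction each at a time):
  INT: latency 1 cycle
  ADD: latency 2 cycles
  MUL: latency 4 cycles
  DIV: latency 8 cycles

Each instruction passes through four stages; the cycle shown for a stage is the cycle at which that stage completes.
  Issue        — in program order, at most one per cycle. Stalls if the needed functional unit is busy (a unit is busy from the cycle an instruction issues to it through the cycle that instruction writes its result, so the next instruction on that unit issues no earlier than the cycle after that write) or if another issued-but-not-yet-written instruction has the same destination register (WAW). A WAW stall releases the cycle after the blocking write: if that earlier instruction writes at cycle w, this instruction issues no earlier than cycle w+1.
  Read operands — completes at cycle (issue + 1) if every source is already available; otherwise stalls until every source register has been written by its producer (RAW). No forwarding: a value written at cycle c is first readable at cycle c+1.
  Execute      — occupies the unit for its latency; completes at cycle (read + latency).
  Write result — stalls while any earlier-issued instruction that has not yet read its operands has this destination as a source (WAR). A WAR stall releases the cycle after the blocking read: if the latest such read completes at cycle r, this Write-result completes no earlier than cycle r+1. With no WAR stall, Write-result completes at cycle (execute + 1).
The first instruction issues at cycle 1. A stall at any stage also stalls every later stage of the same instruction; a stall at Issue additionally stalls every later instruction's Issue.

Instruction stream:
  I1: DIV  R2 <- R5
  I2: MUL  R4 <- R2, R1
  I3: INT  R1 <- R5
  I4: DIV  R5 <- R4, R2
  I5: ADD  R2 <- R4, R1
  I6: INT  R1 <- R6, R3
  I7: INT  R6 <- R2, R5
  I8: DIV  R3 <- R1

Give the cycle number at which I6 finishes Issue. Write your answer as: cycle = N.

cycle = 14

c1: I1 issues→DIV
c2: I1 reads, I2 issues→MUL
c3: I3 issues→INT
c4: I3 reads
c5: I3 exec-done
c10: I1 exec-done
c11: I1 writes R2
c12: I2 reads, I4 issues→DIV
c13: I3 writes R1, I5 issues→ADD
c14: I6 issues→INT
c15: I6 reads
c16: I2 exec-done, I6 exec-done
c17: I2 writes R4
c18: I4 reads, I5 reads
c19: I6 writes R1
c20: I5 exec-done, I7 issues→INT
c21: I5 writes R2
c26: I4 exec-done
c27: I4 writes R5
c28: I7 reads, I8 issues→DIV
c29: I7 exec-done, I8 reads
c30: I7 writes R6
c37: I8 exec-done
c38: I8 writes R3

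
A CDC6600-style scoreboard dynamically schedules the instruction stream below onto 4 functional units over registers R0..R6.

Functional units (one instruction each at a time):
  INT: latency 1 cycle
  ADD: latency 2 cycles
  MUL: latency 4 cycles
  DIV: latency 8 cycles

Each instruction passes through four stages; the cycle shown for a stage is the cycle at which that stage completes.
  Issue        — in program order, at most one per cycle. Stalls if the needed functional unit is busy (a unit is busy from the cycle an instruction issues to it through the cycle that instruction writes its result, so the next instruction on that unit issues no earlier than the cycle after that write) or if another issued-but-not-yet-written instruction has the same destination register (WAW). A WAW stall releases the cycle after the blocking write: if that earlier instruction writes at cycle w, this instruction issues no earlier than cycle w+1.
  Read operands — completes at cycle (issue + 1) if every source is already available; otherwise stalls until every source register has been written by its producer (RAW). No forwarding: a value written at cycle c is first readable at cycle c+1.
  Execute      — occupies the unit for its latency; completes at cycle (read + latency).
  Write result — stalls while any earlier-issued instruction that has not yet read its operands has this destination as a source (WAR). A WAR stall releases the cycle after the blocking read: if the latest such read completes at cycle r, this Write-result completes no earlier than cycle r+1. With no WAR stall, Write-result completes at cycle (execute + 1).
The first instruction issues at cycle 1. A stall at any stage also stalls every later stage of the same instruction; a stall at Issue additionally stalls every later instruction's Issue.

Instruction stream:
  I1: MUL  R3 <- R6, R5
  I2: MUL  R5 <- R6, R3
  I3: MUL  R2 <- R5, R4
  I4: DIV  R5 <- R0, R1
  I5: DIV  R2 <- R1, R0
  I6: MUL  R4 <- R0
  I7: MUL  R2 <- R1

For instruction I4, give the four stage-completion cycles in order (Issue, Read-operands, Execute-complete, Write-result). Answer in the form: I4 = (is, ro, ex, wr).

I4 = (16, 17, 25, 26)

[1] I1 issues→MUL
[2] I1 reads
[6] I1 exec-done
[7] I1 writes R3
[8] I2 issues→MUL
[9] I2 reads
[13] I2 exec-done
[14] I2 writes R5
[15] I3 issues→MUL
[16] I3 reads, I4 issues→DIV
[17] I4 reads
[20] I3 exec-done
[21] I3 writes R2
[25] I4 exec-done
[26] I4 writes R5
[27] I5 issues→DIV
[28] I5 reads, I6 issues→MUL
[29] I6 reads
[33] I6 exec-done
[34] I6 writes R4
[36] I5 exec-done
[37] I5 writes R2
[38] I7 issues→MUL
[39] I7 reads
[43] I7 exec-done
[44] I7 writes R2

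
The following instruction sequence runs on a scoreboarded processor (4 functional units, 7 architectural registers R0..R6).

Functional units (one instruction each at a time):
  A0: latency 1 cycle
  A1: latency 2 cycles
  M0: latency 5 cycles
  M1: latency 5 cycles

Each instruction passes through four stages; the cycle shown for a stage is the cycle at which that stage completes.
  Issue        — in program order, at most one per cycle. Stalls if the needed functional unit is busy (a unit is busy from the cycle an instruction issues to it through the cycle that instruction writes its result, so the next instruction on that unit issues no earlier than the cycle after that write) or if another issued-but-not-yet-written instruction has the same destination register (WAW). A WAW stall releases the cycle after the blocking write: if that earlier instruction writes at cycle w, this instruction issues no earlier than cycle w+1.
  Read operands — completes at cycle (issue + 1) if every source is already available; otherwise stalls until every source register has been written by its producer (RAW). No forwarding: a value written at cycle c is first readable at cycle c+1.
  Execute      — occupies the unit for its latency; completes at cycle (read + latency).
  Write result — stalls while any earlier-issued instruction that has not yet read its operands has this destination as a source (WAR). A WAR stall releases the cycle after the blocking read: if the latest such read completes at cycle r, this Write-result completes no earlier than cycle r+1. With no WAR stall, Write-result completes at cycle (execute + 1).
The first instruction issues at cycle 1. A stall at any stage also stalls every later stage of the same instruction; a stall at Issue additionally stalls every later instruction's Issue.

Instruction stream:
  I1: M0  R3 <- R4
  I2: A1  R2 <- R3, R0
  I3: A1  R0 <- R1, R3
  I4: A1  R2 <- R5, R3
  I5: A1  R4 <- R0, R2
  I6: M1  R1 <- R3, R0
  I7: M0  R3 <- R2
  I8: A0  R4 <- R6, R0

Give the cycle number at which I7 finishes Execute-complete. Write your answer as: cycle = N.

cycle = 31

cycle 1: I1 issues→M0
cycle 2: I1 reads, I2 issues→A1
cycle 7: I1 exec-done
cycle 8: I1 writes R3
cycle 9: I2 reads
cycle 11: I2 exec-done
cycle 12: I2 writes R2
cycle 13: I3 issues→A1
cycle 14: I3 reads
cycle 16: I3 exec-done
cycle 17: I3 writes R0
cycle 18: I4 issues→A1
cycle 19: I4 reads
cycle 21: I4 exec-done
cycle 22: I4 writes R2
cycle 23: I5 issues→A1
cycle 24: I5 reads, I6 issues→M1
cycle 25: I6 reads, I7 issues→M0
cycle 26: I5 exec-done, I7 reads
cycle 27: I5 writes R4
cycle 28: I8 issues→A0
cycle 29: I8 reads
cycle 30: I6 exec-done, I8 exec-done
cycle 31: I6 writes R1, I7 exec-done, I8 writes R4
cycle 32: I7 writes R3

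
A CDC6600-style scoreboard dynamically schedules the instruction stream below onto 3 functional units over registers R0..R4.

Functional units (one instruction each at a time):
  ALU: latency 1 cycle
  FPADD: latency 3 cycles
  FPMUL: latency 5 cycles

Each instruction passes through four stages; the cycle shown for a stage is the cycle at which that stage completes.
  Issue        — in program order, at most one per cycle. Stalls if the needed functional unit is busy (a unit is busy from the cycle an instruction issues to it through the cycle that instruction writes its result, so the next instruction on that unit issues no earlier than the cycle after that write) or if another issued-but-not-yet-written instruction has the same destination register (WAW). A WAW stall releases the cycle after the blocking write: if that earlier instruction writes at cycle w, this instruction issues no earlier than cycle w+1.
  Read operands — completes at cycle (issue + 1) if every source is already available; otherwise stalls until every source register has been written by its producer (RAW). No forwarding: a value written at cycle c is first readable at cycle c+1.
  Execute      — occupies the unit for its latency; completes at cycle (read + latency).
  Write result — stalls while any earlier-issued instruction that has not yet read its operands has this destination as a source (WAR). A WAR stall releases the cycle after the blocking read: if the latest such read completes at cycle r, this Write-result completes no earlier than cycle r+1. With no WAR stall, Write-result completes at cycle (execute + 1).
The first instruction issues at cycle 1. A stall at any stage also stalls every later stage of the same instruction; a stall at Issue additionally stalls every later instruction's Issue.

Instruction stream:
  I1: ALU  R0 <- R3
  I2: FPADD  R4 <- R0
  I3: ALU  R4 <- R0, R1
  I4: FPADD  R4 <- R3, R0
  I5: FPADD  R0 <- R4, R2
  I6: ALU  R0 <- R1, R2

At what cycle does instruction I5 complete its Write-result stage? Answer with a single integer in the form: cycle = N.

cycle = 25

I1 -> (1, 2, 3, 4)
I2 -> (2, 5, 8, 9)  // RAW R0: wait I1 write@4
I3 -> (10, 11, 12, 13)  // WAW R4: wait I2 write@9
I4 -> (14, 15, 18, 19)  // WAW R4: wait I3 write@13
I5 -> (20, 21, 24, 25)  // struct: FPADD busy until I4 writes@19
I6 -> (26, 27, 28, 29)  // WAW R0: wait I5 write@25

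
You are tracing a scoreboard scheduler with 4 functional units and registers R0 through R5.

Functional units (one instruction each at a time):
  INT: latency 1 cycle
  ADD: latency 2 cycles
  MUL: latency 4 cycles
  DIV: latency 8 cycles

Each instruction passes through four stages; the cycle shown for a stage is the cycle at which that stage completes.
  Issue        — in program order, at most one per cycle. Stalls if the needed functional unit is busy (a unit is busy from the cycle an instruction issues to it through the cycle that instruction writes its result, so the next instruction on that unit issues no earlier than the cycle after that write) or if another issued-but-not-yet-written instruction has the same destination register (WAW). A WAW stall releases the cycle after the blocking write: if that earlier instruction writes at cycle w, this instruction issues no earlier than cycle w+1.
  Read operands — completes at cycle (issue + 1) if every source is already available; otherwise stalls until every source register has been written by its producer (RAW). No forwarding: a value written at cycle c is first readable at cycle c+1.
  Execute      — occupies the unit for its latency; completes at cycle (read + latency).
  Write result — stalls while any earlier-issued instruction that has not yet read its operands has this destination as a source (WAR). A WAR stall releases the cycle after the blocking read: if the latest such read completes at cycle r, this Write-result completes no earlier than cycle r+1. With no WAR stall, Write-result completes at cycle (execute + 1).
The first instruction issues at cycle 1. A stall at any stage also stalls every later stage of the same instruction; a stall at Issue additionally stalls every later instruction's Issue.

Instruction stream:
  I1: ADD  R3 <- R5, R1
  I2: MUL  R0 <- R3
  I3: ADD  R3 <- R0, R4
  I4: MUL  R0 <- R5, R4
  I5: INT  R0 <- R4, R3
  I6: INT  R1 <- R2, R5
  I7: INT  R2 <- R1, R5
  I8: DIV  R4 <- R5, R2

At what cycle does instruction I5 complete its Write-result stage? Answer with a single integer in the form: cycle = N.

[I1] 1/2/4/5
[I2] 2/6/10/11  (RAW R3: wait I1 write@5)
[I3] 6/12/14/15  (struct: ADD busy until I1 writes@5; RAW R0: wait I2 write@11)
[I4] 12/13/17/18  (struct: MUL busy until I2 writes@11)
[I5] 19/20/21/22  (WAW R0: wait I4 write@18)
[I6] 23/24/25/26  (struct: INT busy until I5 writes@22)
[I7] 27/28/29/30  (struct: INT busy until I6 writes@26)
[I8] 28/31/39/40  (RAW R2: wait I7 write@30)

cycle = 22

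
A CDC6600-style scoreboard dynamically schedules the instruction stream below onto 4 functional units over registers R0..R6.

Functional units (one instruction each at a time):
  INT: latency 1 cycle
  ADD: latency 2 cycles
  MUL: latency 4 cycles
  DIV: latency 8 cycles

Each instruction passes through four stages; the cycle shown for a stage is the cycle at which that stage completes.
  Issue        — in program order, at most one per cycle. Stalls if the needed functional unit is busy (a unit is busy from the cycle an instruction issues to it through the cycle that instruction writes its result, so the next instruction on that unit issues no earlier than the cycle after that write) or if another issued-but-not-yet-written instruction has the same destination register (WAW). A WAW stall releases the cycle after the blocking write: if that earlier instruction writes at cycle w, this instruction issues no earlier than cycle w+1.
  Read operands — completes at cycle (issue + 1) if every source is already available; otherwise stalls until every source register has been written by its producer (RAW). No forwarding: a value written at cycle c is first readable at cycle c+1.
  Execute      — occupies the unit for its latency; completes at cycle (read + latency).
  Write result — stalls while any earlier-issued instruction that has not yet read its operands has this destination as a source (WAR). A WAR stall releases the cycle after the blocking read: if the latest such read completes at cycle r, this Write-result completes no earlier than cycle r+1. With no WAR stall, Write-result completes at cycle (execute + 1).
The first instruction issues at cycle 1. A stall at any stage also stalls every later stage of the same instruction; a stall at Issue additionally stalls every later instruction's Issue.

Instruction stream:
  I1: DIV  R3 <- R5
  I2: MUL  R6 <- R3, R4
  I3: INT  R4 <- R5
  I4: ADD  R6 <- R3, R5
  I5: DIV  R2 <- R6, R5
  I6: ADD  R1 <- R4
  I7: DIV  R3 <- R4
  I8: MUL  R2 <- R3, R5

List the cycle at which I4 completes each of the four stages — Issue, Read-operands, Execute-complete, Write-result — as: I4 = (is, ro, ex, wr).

[I1] 1/2/10/11
[I2] 2/12/16/17  (RAW R3: wait I1 write@11)
[I3] 3/4/5/13  (WAR R4: wait I2 read@12)
[I4] 18/19/21/22  (WAW R6: wait I2 write@17)
[I5] 19/23/31/32  (RAW R6: wait I4 write@22)
[I6] 23/24/26/27  (struct: ADD busy until I4 writes@22)
[I7] 33/34/42/43  (struct: DIV busy until I5 writes@32)
[I8] 34/44/48/49  (RAW R3: wait I7 write@43)

I4 = (18, 19, 21, 22)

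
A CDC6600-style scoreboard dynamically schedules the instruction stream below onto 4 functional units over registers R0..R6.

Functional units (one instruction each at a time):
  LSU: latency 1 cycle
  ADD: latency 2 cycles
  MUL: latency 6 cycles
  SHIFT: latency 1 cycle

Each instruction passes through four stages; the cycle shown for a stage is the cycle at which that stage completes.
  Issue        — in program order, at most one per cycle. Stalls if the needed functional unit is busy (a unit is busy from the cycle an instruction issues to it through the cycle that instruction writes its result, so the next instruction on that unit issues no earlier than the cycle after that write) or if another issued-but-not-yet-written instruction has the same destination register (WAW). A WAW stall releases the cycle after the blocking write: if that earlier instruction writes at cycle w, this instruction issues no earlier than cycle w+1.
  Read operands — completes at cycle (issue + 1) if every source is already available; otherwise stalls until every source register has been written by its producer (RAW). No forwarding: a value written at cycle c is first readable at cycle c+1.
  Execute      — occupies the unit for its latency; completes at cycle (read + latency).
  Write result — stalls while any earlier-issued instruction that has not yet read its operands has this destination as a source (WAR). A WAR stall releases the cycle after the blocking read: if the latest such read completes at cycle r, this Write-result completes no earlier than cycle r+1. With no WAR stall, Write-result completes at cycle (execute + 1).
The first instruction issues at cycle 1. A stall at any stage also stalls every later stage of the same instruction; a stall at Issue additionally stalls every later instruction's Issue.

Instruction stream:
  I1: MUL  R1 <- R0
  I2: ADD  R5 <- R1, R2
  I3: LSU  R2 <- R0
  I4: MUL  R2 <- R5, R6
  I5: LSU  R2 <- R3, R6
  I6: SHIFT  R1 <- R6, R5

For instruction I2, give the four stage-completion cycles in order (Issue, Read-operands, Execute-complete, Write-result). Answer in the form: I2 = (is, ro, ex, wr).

I2 = (2, 10, 12, 13)

[1] I1 issues→MUL
[2] I1 reads, I2 issues→ADD
[3] I3 issues→LSU
[4] I3 reads
[5] I3 exec-done
[8] I1 exec-done
[9] I1 writes R1
[10] I2 reads
[11] I3 writes R2
[12] I2 exec-done, I4 issues→MUL
[13] I2 writes R5
[14] I4 reads
[20] I4 exec-done
[21] I4 writes R2
[22] I5 issues→LSU
[23] I5 reads, I6 issues→SHIFT
[24] I5 exec-done, I6 reads
[25] I5 writes R2, I6 exec-done
[26] I6 writes R1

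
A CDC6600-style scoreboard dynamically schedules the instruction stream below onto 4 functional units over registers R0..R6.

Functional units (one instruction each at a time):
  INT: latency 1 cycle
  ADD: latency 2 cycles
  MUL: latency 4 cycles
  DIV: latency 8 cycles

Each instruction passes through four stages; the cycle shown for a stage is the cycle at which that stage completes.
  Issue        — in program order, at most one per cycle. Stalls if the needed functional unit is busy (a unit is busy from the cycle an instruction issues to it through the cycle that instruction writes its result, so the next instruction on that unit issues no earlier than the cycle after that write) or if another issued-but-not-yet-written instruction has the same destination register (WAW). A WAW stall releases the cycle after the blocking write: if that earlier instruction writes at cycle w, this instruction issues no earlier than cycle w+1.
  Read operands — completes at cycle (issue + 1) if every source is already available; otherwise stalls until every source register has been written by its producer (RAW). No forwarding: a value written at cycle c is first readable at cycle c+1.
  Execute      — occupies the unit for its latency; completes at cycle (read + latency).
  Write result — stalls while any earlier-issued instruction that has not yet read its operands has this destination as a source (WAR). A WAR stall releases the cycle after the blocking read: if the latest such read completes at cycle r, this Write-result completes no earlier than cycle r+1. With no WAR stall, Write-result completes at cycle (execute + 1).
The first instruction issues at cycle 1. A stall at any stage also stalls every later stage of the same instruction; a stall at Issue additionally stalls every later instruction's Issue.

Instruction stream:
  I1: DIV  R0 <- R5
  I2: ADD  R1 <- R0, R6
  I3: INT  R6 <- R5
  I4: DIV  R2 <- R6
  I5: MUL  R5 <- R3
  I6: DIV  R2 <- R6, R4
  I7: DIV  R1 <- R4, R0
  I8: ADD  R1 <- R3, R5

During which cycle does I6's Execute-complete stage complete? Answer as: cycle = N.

cycle = 33

[I1] 1/2/10/11
[I2] 2/12/14/15  (RAW R0: wait I1 write@11)
[I3] 3/4/5/13  (WAR R6: wait I2 read@12)
[I4] 12/14/22/23  (struct: DIV busy until I1 writes@11; RAW R6: wait I3 write@13)
[I5] 13/14/18/19
[I6] 24/25/33/34  (struct: DIV busy until I4 writes@23)
[I7] 35/36/44/45  (struct: DIV busy until I6 writes@34)
[I8] 46/47/49/50  (WAW R1: wait I7 write@45)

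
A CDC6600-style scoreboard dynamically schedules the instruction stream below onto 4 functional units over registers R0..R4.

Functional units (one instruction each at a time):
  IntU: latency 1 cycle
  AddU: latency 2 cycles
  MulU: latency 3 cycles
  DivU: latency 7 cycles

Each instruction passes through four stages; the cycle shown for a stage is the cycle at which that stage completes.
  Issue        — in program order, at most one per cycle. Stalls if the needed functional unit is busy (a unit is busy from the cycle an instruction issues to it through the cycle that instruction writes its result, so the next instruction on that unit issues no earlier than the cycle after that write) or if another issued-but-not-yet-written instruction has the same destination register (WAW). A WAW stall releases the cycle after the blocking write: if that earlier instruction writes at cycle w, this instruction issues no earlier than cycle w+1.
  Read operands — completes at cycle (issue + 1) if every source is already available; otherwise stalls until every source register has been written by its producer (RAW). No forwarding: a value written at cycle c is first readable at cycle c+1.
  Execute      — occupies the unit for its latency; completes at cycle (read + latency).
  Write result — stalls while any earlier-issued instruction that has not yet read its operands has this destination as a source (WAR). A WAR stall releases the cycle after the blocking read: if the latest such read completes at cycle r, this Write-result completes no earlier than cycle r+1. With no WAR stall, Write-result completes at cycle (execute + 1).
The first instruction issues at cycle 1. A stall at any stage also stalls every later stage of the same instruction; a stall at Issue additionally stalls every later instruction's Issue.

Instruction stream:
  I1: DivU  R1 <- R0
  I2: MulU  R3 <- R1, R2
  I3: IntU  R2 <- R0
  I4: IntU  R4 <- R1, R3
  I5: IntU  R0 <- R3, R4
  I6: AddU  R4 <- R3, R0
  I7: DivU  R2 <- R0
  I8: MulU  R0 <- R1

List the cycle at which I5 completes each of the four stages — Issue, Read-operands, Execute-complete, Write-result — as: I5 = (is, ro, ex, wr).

I5 = (19, 20, 21, 22)

I1 -> (1, 2, 9, 10)
I2 -> (2, 11, 14, 15)  // RAW R1: wait I1 write@10
I3 -> (3, 4, 5, 12)  // WAR R2: wait I2 read@11
I4 -> (13, 16, 17, 18)  // struct: IntU busy until I3 writes@12, RAW R3: wait I2 write@15
I5 -> (19, 20, 21, 22)  // struct: IntU busy until I4 writes@18
I6 -> (20, 23, 25, 26)  // RAW R0: wait I5 write@22
I7 -> (21, 23, 30, 31)  // RAW R0: wait I5 write@22
I8 -> (23, 24, 27, 28)  // WAW R0: wait I5 write@22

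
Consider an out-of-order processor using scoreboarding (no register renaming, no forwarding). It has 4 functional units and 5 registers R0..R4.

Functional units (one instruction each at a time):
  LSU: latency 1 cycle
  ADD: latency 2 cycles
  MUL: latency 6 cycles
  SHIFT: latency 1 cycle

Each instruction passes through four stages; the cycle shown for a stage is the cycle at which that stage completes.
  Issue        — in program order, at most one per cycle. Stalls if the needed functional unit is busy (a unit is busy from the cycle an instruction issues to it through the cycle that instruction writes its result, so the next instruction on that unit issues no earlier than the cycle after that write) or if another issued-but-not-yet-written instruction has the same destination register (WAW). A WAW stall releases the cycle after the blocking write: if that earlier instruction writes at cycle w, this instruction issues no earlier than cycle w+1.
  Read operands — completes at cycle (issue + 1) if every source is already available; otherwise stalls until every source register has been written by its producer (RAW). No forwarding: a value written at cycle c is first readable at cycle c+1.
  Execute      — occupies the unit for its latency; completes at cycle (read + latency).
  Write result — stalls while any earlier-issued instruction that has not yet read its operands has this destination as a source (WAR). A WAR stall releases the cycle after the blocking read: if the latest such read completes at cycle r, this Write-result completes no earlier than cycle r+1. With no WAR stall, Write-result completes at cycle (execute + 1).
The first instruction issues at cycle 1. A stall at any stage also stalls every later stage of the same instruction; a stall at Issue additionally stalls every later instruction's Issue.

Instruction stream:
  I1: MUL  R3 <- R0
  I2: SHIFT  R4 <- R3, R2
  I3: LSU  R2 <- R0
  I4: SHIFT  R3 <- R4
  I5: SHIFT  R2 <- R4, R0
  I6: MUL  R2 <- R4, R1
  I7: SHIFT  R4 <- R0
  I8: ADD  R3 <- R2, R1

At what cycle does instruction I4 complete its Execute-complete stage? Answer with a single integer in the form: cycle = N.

t=1  I1 dispatched to MUL
t=2  I1 operands ready, I2 dispatched to SHIFT
t=3  I3 dispatched to LSU
t=4  I3 operands ready
t=5  I3 complete
t=8  I1 complete
t=9  R3←I1
t=10  I2 operands ready
t=11  I2 complete, R2←I3
t=12  R4←I2
t=13  I4 dispatched to SHIFT
t=14  I4 operands ready
t=15  I4 complete
t=16  R3←I4
t=17  I5 dispatched to SHIFT
t=18  I5 operands ready
t=19  I5 complete
t=20  R2←I5
t=21  I6 dispatched to MUL
t=22  I6 operands ready, I7 dispatched to SHIFT
t=23  I7 operands ready, I8 dispatched to ADD
t=24  I7 complete
t=25  R4←I7
t=28  I6 complete
t=29  R2←I6
t=30  I8 operands ready
t=32  I8 complete
t=33  R3←I8

cycle = 15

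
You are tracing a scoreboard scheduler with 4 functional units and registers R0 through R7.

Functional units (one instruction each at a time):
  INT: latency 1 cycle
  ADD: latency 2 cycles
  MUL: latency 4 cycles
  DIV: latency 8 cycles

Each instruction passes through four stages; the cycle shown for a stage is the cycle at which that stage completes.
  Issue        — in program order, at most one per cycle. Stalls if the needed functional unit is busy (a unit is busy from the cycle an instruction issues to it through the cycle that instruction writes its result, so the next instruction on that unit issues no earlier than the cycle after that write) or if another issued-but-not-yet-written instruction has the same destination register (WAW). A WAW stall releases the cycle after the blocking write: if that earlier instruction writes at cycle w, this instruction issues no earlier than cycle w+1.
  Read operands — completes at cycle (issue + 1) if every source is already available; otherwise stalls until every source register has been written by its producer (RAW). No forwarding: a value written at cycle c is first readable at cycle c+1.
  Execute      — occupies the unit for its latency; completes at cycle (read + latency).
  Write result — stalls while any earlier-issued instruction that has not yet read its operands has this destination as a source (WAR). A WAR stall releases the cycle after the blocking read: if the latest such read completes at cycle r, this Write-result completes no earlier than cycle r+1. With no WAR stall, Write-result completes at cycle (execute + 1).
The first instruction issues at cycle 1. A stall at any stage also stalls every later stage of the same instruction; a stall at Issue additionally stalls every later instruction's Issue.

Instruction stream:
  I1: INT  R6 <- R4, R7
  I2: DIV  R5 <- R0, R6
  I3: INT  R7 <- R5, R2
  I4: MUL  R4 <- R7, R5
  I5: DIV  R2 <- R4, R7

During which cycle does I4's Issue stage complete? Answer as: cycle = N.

c1: I1 dispatched to INT
c2: I1 operands ready | I2 dispatched to DIV
c3: I1 complete
c4: R6←I1
c5: I2 operands ready | I3 dispatched to INT
c6: I4 dispatched to MUL
c13: I2 complete
c14: R5←I2
c15: I3 operands ready | I5 dispatched to DIV
c16: I3 complete
c17: R7←I3
c18: I4 operands ready
c22: I4 complete
c23: R4←I4
c24: I5 operands ready
c32: I5 complete
c33: R2←I5

cycle = 6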